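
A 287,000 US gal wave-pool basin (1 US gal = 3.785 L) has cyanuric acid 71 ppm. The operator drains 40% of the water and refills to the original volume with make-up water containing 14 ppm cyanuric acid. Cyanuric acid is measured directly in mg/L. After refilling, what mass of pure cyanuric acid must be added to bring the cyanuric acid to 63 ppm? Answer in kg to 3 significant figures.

16.1 kg

Volume: 287,000 US gal × 3.785 L/gal = 1,086,295 L.
After draining 40% and refilling: 71 × 0.60 + 14 × 0.40 = 48.2 ppm.
Deficit to target: 63 − 48.2 = 14.8 mg/L.
Mass: 14.8 mg/L × 1,086,295 L = 16,080 g cyanuric acid.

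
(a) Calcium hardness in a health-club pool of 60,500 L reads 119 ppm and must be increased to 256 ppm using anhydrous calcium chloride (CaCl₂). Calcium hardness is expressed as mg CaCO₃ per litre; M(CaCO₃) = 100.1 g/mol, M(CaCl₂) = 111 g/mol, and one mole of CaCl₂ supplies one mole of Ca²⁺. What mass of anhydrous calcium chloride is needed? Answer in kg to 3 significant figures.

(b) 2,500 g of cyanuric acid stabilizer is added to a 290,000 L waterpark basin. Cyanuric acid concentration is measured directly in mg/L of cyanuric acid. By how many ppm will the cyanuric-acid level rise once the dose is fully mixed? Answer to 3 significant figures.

(a) 9.19 kg; (b) 8.62 ppm

(a) Hardness to add: (256 − 119) = 137 mg/L as CaCO₃ × 60,500 L = 8288 g as CaCO₃.
(a) Moles of Ca²⁺ (1 mol Ca²⁺ ≡ 1 mol CaCO₃): 8288 / 100.1 g/mol = 82.8 mol.
(a) Mass of CaCl₂: 82.8 × 111 = 9191 g.

(b) Rise: 2,500 g / 290,000 L × 1000 = 8.621 mg/L.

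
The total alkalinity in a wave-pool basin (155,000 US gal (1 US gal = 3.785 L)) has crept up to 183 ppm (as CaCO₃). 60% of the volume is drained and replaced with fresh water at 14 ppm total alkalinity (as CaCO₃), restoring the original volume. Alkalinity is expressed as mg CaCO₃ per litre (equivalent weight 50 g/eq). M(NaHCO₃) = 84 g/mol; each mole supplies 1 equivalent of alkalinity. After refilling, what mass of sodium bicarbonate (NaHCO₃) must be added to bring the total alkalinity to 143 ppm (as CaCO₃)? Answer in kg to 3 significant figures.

Volume: 155,000 US gal × 3.785 L/gal = 586,675 L.
After draining 60% and refilling: 183 × 0.40 + 14 × 0.60 = 81.6 ppm.
Deficit to target: 143 − 81.6 = 61.4 mg/L.
As CaCO₃: 61.4 mg/L × 586,675 L = 36,020 g; ÷ 50 g/eq ÷ 1 = 720.4 mol NaHCO₃.
Mass: 720.4 × 84 = 60,520 g.

60.5 kg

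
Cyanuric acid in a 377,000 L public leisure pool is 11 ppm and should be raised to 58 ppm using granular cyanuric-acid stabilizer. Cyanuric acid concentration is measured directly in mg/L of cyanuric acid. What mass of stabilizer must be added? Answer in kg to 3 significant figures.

17.7 kg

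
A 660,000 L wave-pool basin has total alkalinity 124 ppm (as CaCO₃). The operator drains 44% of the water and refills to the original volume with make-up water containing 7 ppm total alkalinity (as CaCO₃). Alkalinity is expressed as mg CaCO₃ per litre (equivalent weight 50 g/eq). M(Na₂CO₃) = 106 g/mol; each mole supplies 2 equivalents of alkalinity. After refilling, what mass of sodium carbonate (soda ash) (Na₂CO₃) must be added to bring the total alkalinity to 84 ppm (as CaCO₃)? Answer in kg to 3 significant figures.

After draining 44% and refilling: 124 × 0.56 + 7 × 0.44 = 72.52 ppm.
Deficit to target: 84 − 72.52 = 11.48 mg/L.
As CaCO₃: 11.48 mg/L × 660,000 L = 7577 g; ÷ 50 g/eq ÷ 2 = 75.77 mol Na₂CO₃.
Mass: 75.77 × 106 = 8031 g.

8.03 kg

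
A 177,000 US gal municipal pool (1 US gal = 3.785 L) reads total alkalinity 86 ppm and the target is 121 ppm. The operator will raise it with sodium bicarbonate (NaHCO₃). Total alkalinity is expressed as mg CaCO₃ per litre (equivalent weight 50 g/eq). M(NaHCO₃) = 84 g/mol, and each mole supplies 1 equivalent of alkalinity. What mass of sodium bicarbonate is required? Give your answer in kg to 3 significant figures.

Volume: 177,000 US gal × 3.785 L/gal = 669,945 L.
Alkalinity to add: (121 − 86) = 35 mg/L as CaCO₃ × 669,945 L = 23,450 g as CaCO₃.
Equivalents: 23,450 g ÷ 50 g/eq = 469 eq.
NaHCO₃ supplies 1 eq per mole → 469 mol.
Mass: 469 mol × 84 g/mol = 39,390 g.

39.4 kg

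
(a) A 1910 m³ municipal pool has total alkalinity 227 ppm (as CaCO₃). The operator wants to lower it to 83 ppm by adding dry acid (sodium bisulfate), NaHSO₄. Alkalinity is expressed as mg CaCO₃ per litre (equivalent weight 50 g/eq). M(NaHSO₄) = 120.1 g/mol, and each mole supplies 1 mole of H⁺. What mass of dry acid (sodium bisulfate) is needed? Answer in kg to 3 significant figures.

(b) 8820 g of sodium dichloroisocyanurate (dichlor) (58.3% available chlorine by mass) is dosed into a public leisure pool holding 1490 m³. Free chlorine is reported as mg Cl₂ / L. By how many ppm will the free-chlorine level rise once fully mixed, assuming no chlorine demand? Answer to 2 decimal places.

(a) Volume: 1910 m³ = 1,910,000 L.
(a) Alkalinity to neutralize: (227 − 83) = 144 mg/L as CaCO₃ × 1,910,000 L = 275,000 g as CaCO₃.
(a) Equivalents of H⁺ required: 275,000 ÷ 50 g/eq = 5501 eq = 5501 mol NaHSO₄.
(a) Mass of NaHSO₄: 5501 × 120.1 = 660,600 g.

(b) Volume: 1490 m³ = 1,490,000 L.
(b) Available chlorine delivered: 8820 g × 0.583 = 5142 g as Cl₂.
(b) Concentration rise: 5142 g / 1,490,000 L = 3.451 mg/L = 3.45 ppm.

(a) 661 kg; (b) 3.45 ppm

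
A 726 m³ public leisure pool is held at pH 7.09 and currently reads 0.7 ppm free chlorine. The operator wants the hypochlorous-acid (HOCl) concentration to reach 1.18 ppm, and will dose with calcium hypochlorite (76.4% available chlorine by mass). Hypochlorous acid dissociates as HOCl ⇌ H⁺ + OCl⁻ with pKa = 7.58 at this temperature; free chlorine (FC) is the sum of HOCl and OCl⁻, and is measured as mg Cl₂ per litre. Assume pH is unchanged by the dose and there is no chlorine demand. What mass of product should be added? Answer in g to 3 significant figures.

819 g

Volume: 726 m³ = 726,000 L.
[OCl⁻]/[HOCl] = 10^(pH − pKa) = 10^(7.09 − 7.58) = 0.3236; fraction as HOCl = 1/(1 + 0.3236) = 0.7555.
Free chlorine required for 1.18 ppm HOCl: 1.18 / 0.7555 = 1.562 ppm.
FC to add: 1.562 − 0.7 = 0.8618 mg/L as Cl₂.
Cl₂ equivalent: 0.8618 mg/L × 726,000 L = 625.7 g.
Product at 76.4% available Cl: 625.7 / 0.764 = 819 g.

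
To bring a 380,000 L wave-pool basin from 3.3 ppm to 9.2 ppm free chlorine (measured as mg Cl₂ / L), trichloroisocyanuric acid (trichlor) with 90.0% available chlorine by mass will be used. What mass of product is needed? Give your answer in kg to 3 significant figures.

Chlorine deficit: 9.2 − 3.3 = 5.9 ppm = 5.9 mg/L as Cl₂.
Cl₂ equivalent needed: 5.9 mg/L × 380,000 L = 2,242,000 mg = 2242 g.
Product at 90.0% available chlorine: 2242 / 0.9 = 2491 g.

2.49 kg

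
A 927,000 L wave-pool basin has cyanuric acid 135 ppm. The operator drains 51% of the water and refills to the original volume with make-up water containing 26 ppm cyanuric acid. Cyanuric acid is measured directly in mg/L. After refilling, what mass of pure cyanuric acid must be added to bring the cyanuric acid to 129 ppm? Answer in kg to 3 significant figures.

After draining 51% and refilling: 135 × 0.49 + 26 × 0.51 = 79.41 ppm.
Deficit to target: 129 − 79.41 = 49.59 mg/L.
Mass: 49.59 mg/L × 927,000 L = 45,970 g cyanuric acid.

46.0 kg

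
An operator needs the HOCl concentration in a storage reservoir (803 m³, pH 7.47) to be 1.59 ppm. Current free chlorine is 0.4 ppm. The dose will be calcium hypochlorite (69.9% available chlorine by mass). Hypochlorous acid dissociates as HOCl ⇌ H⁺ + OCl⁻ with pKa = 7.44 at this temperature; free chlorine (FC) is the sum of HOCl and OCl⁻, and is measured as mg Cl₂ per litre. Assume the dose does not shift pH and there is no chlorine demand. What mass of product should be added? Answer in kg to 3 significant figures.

Volume: 803 m³ = 803,000 L.
[OCl⁻]/[HOCl] = 10^(pH − pKa) = 10^(7.47 − 7.44) = 1.072; fraction as HOCl = 1/(1 + 1.072) = 0.4827.
Free chlorine required for 1.59 ppm HOCl: 1.59 / 0.4827 = 3.294 ppm.
FC to add: 3.294 − 0.4 = 2.894 mg/L as Cl₂.
Cl₂ equivalent: 2.894 mg/L × 803,000 L = 2324 g.
Product at 69.9% available Cl: 2324 / 0.699 = 3324 g.

3.32 kg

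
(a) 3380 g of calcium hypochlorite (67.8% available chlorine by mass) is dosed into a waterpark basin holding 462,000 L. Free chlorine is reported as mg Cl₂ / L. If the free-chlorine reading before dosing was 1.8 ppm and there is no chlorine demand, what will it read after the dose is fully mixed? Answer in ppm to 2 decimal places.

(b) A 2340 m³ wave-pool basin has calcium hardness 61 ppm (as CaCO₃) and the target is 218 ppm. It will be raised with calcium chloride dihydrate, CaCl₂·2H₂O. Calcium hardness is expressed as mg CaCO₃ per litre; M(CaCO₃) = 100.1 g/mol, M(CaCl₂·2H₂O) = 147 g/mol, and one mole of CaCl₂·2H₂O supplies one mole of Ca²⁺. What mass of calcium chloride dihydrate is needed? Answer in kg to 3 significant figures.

(a) 6.76 ppm; (b) 540 kg

(a) Available chlorine delivered: 3380 g × 0.678 = 2292 g as Cl₂.
(a) Concentration rise: 2292 g / 462,000 L = 4.96 mg/L = 4.96 ppm.
(a) Final FC: 1.8 + 4.96 = 6.76 ppm.

(b) Volume: 2340 m³ = 2,340,000 L.
(b) Hardness to add: (218 − 61) = 157 mg/L as CaCO₃ × 2,340,000 L = 367,400 g as CaCO₃.
(b) Moles of Ca²⁺ (1 mol Ca²⁺ ≡ 1 mol CaCO₃): 367,400 / 100.1 g/mol = 3670 mol.
(b) Mass of CaCl₂·2H₂O: 3670 × 147 = 539,500 g.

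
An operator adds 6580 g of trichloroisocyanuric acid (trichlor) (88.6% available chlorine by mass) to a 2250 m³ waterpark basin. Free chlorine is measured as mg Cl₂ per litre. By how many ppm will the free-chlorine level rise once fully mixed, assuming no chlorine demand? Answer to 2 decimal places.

2.59 ppm

Volume: 2250 m³ = 2,250,000 L.
Available chlorine delivered: 6580 g × 0.886 = 5830 g as Cl₂.
Concentration rise: 5830 g / 2,250,000 L = 2.591 mg/L = 2.59 ppm.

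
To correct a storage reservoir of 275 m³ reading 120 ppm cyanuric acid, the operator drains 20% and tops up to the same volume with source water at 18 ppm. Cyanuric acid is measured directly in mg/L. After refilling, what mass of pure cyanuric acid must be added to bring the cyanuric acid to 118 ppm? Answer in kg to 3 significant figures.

5.06 kg

Volume: 275 m³ = 275,000 L.
After draining 20% and refilling: 120 × 0.80 + 18 × 0.20 = 99.6 ppm.
Deficit to target: 118 − 99.6 = 18.4 mg/L.
Mass: 18.4 mg/L × 275,000 L = 5060 g cyanuric acid.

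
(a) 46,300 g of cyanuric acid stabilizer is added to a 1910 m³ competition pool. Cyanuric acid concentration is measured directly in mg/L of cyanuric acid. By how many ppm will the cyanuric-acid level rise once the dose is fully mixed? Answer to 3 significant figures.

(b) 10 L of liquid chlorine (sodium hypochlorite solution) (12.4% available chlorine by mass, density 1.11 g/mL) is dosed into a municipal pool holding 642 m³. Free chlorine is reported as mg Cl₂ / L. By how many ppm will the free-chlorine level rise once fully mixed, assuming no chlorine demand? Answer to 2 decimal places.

(a) 24.2 ppm; (b) 2.14 ppm

(a) Volume: 1910 m³ = 1,910,000 L.
(a) Rise: 46,300 g / 1,910,000 L × 1000 = 24.24 mg/L.

(b) Volume: 642 m³ = 642,000 L.
(b) Mass of solution: 10 L × 1000 mL/L × 1.11 g/mL = 11,100 g.
(b) Available chlorine delivered: 11,100 g × 0.124 = 1376 g as Cl₂.
(b) Concentration rise: 1376 g / 642,000 L = 2.144 mg/L = 2.14 ppm.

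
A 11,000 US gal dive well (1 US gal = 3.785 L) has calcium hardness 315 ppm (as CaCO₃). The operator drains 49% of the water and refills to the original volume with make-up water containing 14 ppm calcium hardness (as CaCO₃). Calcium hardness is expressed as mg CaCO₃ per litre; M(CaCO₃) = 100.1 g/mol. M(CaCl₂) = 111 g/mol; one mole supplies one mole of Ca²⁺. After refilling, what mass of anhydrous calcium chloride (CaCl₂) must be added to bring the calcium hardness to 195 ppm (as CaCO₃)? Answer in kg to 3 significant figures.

Volume: 11,000 US gal × 3.785 L/gal = 41,635 L.
After draining 49% and refilling: 315 × 0.51 + 14 × 0.49 = 167.51 ppm.
Deficit to target: 195 − 167.51 = 27.49 mg/L.
As CaCO₃: 27.49 mg/L × 41,635 L = 1145 g; ÷ 100.1 = 11.43 mol Ca²⁺.
Mass: 11.43 × 111 = 1269 g.

1.27 kg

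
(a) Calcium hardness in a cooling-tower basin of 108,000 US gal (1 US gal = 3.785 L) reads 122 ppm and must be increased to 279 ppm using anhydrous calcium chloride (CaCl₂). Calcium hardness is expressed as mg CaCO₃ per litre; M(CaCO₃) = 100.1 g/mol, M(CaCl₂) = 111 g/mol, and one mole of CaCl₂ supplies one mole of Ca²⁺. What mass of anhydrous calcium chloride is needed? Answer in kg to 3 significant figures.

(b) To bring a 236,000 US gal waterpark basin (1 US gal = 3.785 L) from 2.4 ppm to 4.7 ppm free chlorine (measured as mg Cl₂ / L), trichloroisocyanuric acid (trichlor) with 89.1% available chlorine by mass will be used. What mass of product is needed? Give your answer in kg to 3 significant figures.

(a) 71.2 kg; (b) 2.31 kg

(a) Volume: 108,000 US gal × 3.785 L/gal = 408,780 L.
(a) Hardness to add: (279 − 122) = 157 mg/L as CaCO₃ × 408,780 L = 64,180 g as CaCO₃.
(a) Moles of Ca²⁺ (1 mol Ca²⁺ ≡ 1 mol CaCO₃): 64,180 / 100.1 g/mol = 641.1 mol.
(a) Mass of CaCl₂: 641.1 × 111 = 71,170 g.

(b) Volume: 236,000 US gal × 3.785 L/gal = 893,260 L.
(b) Chlorine deficit: 4.7 − 2.4 = 2.3 ppm = 2.3 mg/L as Cl₂.
(b) Cl₂ equivalent needed: 2.3 mg/L × 893,260 L = 2,054,000 mg = 2054 g.
(b) Product at 89.1% available chlorine: 2054 / 0.891 = 2306 g.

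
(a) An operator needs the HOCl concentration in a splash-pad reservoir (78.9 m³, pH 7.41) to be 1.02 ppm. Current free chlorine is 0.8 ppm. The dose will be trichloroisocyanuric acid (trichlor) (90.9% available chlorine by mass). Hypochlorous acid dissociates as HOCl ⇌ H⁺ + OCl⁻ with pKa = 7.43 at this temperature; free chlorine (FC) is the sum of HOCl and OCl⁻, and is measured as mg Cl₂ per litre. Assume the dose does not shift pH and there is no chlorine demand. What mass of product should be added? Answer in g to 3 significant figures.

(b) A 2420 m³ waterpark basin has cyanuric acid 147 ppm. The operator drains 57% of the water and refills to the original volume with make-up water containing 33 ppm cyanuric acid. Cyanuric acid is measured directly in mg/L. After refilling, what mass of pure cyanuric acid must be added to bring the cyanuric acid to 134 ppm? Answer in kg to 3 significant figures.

(a) Volume: 78.9 m³ = 78,900 L.
(a) [OCl⁻]/[HOCl] = 10^(pH − pKa) = 10^(7.41 − 7.43) = 0.955; fraction as HOCl = 1/(1 + 0.955) = 0.5115.
(a) Free chlorine required for 1.02 ppm HOCl: 1.02 / 0.5115 = 1.994 ppm.
(a) FC to add: 1.994 − 0.8 = 1.194 mg/L as Cl₂.
(a) Cl₂ equivalent: 1.194 mg/L × 78,900 L = 94.21 g.
(a) Product at 90.9% available Cl: 94.21 / 0.909 = 103.6 g.

(b) Volume: 2420 m³ = 2,420,000 L.
(b) After draining 57% and refilling: 147 × 0.43 + 33 × 0.57 = 82.02 ppm.
(b) Deficit to target: 134 − 82.02 = 51.98 mg/L.
(b) Mass: 51.98 mg/L × 2,420,000 L = 125,800 g cyanuric acid.

(a) 104 g; (b) 126 kg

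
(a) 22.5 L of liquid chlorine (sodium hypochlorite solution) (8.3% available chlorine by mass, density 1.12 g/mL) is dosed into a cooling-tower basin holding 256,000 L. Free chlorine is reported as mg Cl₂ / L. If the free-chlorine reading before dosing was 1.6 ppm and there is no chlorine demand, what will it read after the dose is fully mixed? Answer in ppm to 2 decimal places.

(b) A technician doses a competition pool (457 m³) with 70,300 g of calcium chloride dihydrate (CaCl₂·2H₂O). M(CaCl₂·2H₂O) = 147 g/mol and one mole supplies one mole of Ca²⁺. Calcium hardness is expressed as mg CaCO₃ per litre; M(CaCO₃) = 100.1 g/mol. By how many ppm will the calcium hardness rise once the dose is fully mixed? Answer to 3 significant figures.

(a) Mass of solution: 22.5 L × 1000 mL/L × 1.12 g/mL = 25,200 g.
(a) Available chlorine delivered: 25,200 g × 0.083 = 2092 g as Cl₂.
(a) Concentration rise: 2092 g / 256,000 L = 8.17 mg/L = 8.17 ppm.
(a) Final FC: 1.6 + 8.17 = 9.77 ppm.

(b) Volume: 457 m³ = 457,000 L.
(b) Moles of Ca²⁺: 70,300 g ÷ 147 g/mol = 478.2 mol.
(b) As CaCO₃: 478.2 mol × 100.1 g/mol = 47,870 g.
(b) Rise: 47,870 g / 457,000 L × 1000 = 104.8 mg/L.

(a) 9.77 ppm; (b) 105 ppm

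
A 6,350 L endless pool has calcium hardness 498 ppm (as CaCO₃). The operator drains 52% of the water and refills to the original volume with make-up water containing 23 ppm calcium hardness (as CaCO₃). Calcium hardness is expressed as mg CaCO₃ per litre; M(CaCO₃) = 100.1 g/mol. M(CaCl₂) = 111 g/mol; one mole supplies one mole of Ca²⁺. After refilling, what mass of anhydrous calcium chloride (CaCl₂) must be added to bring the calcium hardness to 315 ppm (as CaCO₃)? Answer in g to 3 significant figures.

451 g

After draining 52% and refilling: 498 × 0.48 + 23 × 0.52 = 251 ppm.
Deficit to target: 315 − 251 = 64 mg/L.
As CaCO₃: 64 mg/L × 6,350 L = 406.4 g; ÷ 100.1 = 4.06 mol Ca²⁺.
Mass: 4.06 × 111 = 450.7 g.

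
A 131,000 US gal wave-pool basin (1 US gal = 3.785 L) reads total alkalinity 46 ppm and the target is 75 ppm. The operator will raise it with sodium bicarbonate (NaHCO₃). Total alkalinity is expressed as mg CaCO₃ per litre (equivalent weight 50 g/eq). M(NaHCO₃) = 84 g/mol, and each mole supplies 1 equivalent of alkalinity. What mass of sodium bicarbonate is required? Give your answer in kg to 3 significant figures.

Volume: 131,000 US gal × 3.785 L/gal = 495,835 L.
Alkalinity to add: (75 − 46) = 29 mg/L as CaCO₃ × 495,835 L = 14,380 g as CaCO₃.
Equivalents: 14,380 g ÷ 50 g/eq = 287.6 eq.
NaHCO₃ supplies 1 eq per mole → 287.6 mol.
Mass: 287.6 mol × 84 g/mol = 24,160 g.

24.2 kg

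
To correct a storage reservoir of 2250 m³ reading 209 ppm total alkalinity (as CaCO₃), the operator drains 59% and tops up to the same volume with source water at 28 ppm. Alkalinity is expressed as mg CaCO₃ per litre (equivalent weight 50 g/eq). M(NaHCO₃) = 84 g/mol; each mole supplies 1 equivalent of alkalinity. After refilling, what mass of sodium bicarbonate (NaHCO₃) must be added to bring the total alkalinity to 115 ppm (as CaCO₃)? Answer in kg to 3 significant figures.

Volume: 2250 m³ = 2,250,000 L.
After draining 59% and refilling: 209 × 0.41 + 28 × 0.59 = 102.21 ppm.
Deficit to target: 115 − 102.21 = 12.79 mg/L.
As CaCO₃: 12.79 mg/L × 2,250,000 L = 28,780 g; ÷ 50 g/eq ÷ 1 = 575.5 mol NaHCO₃.
Mass: 575.5 × 84 = 48,350 g.

48.3 kg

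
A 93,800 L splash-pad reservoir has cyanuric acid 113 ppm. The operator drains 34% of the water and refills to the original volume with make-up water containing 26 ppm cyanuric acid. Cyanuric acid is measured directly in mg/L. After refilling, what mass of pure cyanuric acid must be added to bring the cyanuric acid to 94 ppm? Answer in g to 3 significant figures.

After draining 34% and refilling: 113 × 0.66 + 26 × 0.34 = 83.42 ppm.
Deficit to target: 94 − 83.42 = 10.58 mg/L.
Mass: 10.58 mg/L × 93,800 L = 992.4 g cyanuric acid.

992 g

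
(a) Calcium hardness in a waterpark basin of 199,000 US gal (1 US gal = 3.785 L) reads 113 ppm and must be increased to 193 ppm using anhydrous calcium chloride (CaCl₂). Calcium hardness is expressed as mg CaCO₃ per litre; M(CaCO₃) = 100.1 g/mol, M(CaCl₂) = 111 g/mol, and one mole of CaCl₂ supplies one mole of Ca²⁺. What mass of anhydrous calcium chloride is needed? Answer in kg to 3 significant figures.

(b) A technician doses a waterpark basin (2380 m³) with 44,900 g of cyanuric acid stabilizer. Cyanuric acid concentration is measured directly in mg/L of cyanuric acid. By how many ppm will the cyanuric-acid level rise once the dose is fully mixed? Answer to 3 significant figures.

(a) 66.8 kg; (b) 18.9 ppm

(a) Volume: 199,000 US gal × 3.785 L/gal = 753,215 L.
(a) Hardness to add: (193 − 113) = 80 mg/L as CaCO₃ × 753,215 L = 60,260 g as CaCO₃.
(a) Moles of Ca²⁺ (1 mol Ca²⁺ ≡ 1 mol CaCO₃): 60,260 / 100.1 g/mol = 602 mol.
(a) Mass of CaCl₂: 602 × 111 = 66,820 g.

(b) Volume: 2380 m³ = 2,380,000 L.
(b) Rise: 44,900 g / 2,380,000 L × 1000 = 18.87 mg/L.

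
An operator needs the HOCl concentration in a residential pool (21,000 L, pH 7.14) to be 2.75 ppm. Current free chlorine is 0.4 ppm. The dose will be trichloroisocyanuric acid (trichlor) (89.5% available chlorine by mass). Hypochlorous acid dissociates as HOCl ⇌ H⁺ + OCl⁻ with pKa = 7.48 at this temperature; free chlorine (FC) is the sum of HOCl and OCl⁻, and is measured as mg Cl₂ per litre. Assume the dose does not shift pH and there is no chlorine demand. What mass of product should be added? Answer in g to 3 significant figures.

[OCl⁻]/[HOCl] = 10^(pH − pKa) = 10^(7.14 − 7.48) = 0.4571; fraction as HOCl = 1/(1 + 0.4571) = 0.6863.
Free chlorine required for 2.75 ppm HOCl: 2.75 / 0.6863 = 4.007 ppm.
FC to add: 4.007 − 0.4 = 3.607 mg/L as Cl₂.
Cl₂ equivalent: 3.607 mg/L × 21,000 L = 75.75 g.
Product at 89.5% available Cl: 75.75 / 0.895 = 84.63 g.

84.6 g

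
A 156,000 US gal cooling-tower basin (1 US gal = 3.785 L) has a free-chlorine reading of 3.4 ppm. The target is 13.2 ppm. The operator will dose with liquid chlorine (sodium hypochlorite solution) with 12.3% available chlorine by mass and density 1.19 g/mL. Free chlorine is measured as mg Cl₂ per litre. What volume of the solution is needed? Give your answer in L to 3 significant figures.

39.5 L

Volume: 156,000 US gal × 3.785 L/gal = 590,460 L.
Chlorine deficit: 13.2 − 3.4 = 9.8 ppm = 9.8 mg/L as Cl₂.
Cl₂ equivalent needed: 9.8 mg/L × 590,460 L = 5,787,000 mg = 5787 g.
Product at 12.3% available chlorine: 5787 / 0.123 = 47,040 g.
Volume at density 1.19 g/mL: 47,040 g ÷ 1.19 g/mL = 39,530 mL.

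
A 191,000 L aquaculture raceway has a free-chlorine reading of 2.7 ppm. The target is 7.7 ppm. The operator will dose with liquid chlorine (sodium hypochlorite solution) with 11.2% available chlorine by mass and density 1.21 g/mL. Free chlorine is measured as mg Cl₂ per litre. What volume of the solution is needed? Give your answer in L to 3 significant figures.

Chlorine deficit: 7.7 − 2.7 = 5 ppm = 5 mg/L as Cl₂.
Cl₂ equivalent needed: 5 mg/L × 191,000 L = 955,000 mg = 955 g.
Product at 11.2% available chlorine: 955 / 0.112 = 8527 g.
Volume at density 1.21 g/mL: 8527 g ÷ 1.21 g/mL = 7047 mL.

7.05 L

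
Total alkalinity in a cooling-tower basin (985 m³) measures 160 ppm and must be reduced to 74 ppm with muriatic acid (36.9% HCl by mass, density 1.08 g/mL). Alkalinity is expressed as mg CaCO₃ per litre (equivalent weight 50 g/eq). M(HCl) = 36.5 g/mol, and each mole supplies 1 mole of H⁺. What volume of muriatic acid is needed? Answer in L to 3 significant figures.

155 L

Volume: 985 m³ = 985,000 L.
Alkalinity to neutralize: (160 − 74) = 86 mg/L as CaCO₃ × 985,000 L = 84,710 g as CaCO₃.
Equivalents of H⁺ required: 84,710 ÷ 50 g/eq = 1694 eq = 1694 mol HCl.
Mass of HCl: 1694 × 36.5 = 61,840 g.
Mass of 36.9% solution: 61,840 / 0.369 = 167,600 g.
Volume: 167,600 g ÷ 1.08 g/mL = 155,200 mL.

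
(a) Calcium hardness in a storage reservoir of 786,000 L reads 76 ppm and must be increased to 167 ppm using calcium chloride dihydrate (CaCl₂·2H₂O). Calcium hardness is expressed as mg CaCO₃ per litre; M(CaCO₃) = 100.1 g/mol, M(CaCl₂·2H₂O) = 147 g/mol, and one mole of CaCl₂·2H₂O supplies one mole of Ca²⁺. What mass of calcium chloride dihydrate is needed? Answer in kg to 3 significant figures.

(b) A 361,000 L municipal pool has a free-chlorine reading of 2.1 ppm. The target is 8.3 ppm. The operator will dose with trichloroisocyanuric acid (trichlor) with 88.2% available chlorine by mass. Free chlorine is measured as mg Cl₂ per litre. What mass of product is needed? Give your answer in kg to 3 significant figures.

(a) 105 kg; (b) 2.54 kg

(a) Hardness to add: (167 − 76) = 91 mg/L as CaCO₃ × 786,000 L = 71,530 g as CaCO₃.
(a) Moles of Ca²⁺ (1 mol Ca²⁺ ≡ 1 mol CaCO₃): 71,530 / 100.1 g/mol = 714.5 mol.
(a) Mass of CaCl₂·2H₂O: 714.5 × 147 = 105,000 g.

(b) Chlorine deficit: 8.3 − 2.1 = 6.2 ppm = 6.2 mg/L as Cl₂.
(b) Cl₂ equivalent needed: 6.2 mg/L × 361,000 L = 2,238,000 mg = 2238 g.
(b) Product at 88.2% available chlorine: 2238 / 0.882 = 2538 g.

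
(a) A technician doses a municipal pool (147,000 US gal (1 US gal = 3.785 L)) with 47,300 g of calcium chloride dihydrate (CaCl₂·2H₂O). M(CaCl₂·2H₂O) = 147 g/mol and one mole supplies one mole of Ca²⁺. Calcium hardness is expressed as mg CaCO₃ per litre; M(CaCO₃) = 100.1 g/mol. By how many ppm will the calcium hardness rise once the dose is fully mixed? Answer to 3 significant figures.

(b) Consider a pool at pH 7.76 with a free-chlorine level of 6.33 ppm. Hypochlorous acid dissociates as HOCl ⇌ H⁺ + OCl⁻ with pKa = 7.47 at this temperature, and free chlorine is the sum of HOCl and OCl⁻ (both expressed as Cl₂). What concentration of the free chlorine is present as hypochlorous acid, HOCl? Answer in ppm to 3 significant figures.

(a) 57.9 ppm; (b) 2.15 ppm

(a) Volume: 147,000 US gal × 3.785 L/gal = 556,395 L.
(a) Moles of Ca²⁺: 47,300 g ÷ 147 g/mol = 321.8 mol.
(a) As CaCO₃: 321.8 mol × 100.1 g/mol = 32,210 g.
(a) Rise: 32,210 g / 556,395 L × 1000 = 57.89 mg/L.

(b) [OCl⁻]/[HOCl] = 10^(pH − pKa) = 10^(7.76 − 7.47) = 10^0.29 = 1.95.
(b) Fraction as HOCl = 1 / (1 + 1.95) = 0.339.
(b) HOCl = 0.339 × 6.33 ppm = 2.146 ppm.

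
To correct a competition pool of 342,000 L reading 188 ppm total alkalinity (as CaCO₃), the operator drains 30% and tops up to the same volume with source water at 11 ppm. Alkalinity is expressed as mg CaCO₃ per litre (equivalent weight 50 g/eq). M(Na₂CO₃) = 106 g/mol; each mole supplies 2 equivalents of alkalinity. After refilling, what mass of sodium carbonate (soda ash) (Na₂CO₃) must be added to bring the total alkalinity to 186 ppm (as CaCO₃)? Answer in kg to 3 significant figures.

18.5 kg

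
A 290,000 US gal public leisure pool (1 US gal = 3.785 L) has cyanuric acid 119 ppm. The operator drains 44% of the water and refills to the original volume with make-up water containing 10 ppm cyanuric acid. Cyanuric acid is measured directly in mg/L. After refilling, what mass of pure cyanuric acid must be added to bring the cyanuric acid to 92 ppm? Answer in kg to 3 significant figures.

23.0 kg

Volume: 290,000 US gal × 3.785 L/gal = 1,097,650 L.
After draining 44% and refilling: 119 × 0.56 + 10 × 0.44 = 71.04 ppm.
Deficit to target: 92 − 71.04 = 20.96 mg/L.
Mass: 20.96 mg/L × 1,097,650 L = 23,010 g cyanuric acid.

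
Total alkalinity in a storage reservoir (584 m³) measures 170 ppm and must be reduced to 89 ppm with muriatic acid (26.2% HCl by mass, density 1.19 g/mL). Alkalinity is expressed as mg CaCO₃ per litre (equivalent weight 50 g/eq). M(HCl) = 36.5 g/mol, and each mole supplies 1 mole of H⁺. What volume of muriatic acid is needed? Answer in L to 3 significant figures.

111 L

Volume: 584 m³ = 584,000 L.
Alkalinity to neutralize: (170 − 89) = 81 mg/L as CaCO₃ × 584,000 L = 47,300 g as CaCO₃.
Equivalents of H⁺ required: 47,300 ÷ 50 g/eq = 946.1 eq = 946.1 mol HCl.
Mass of HCl: 946.1 × 36.5 = 34,530 g.
Mass of 26.2% solution: 34,530 / 0.262 = 131,800 g.
Volume: 131,800 g ÷ 1.19 g/mL = 110,800 mL.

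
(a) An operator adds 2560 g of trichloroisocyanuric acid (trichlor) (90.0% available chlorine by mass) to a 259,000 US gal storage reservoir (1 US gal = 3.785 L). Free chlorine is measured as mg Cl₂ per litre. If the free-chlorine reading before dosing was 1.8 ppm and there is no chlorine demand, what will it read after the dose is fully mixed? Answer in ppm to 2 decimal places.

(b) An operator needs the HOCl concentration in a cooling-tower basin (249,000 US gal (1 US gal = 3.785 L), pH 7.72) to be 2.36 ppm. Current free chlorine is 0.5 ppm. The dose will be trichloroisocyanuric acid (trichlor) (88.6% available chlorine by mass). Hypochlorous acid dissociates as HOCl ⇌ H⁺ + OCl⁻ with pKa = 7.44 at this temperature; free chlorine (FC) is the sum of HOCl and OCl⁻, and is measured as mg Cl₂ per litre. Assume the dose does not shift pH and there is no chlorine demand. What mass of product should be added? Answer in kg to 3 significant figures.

(a) Volume: 259,000 US gal × 3.785 L/gal = 980,315 L.
(a) Available chlorine delivered: 2560 g × 0.9 = 2304 g as Cl₂.
(a) Concentration rise: 2304 g / 980,315 L = 2.35 mg/L = 2.35 ppm.
(a) Final FC: 1.8 + 2.35 = 4.15 ppm.

(b) Volume: 249,000 US gal × 3.785 L/gal = 942,465 L.
(b) [OCl⁻]/[HOCl] = 10^(pH − pKa) = 10^(7.72 − 7.44) = 1.905; fraction as HOCl = 1/(1 + 1.905) = 0.3442.
(b) Free chlorine required for 2.36 ppm HOCl: 2.36 / 0.3442 = 6.857 ppm.
(b) FC to add: 6.857 − 0.5 = 6.357 mg/L as Cl₂.
(b) Cl₂ equivalent: 6.357 mg/L × 942,465 L = 5991 g.
(b) Product at 88.6% available Cl: 5991 / 0.886 = 6762 g.

(a) 4.15 ppm; (b) 6.76 kg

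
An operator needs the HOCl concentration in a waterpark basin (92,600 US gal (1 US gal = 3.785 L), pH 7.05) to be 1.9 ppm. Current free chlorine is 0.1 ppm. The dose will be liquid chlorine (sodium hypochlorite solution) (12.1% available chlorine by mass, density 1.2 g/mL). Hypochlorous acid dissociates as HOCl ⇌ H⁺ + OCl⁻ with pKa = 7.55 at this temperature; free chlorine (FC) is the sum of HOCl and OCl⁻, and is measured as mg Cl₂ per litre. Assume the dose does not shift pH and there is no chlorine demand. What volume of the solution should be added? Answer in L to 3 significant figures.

Volume: 92,600 US gal × 3.785 L/gal = 350,491 L.
[OCl⁻]/[HOCl] = 10^(pH − pKa) = 10^(7.05 − 7.55) = 0.3162; fraction as HOCl = 1/(1 + 0.3162) = 0.7597.
Free chlorine required for 1.9 ppm HOCl: 1.9 / 0.7597 = 2.501 ppm.
FC to add: 2.501 − 0.1 = 2.401 mg/L as Cl₂.
Cl₂ equivalent: 2.401 mg/L × 350,491 L = 841.5 g.
Product at 12.1% available Cl: 841.5 / 0.121 = 6954 g.
Volume: 6954 g ÷ 1.2 g/mL = 5795 mL.

5.80 L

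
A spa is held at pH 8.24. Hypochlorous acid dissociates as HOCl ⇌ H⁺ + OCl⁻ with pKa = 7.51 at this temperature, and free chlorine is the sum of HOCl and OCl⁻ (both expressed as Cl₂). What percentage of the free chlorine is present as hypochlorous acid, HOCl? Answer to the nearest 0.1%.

15.7%

[OCl⁻]/[HOCl] = 10^(pH − pKa) = 10^(8.24 − 7.51) = 10^0.73 = 5.37.
Fraction as HOCl = 1 / (1 + 5.37) = 0.157.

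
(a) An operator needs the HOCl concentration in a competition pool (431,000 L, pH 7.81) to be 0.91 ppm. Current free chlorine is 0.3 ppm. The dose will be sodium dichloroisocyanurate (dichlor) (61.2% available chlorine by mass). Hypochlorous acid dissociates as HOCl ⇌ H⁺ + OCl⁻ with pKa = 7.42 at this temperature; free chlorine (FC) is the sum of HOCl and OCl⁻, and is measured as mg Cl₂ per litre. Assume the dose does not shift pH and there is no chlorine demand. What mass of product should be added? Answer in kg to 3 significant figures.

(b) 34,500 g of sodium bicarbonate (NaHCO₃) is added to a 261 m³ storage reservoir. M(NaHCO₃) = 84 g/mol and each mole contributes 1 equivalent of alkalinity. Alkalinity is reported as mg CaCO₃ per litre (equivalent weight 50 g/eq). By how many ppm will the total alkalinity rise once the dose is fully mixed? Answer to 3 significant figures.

(a) 2.00 kg; (b) 78.7 ppm

(a) [OCl⁻]/[HOCl] = 10^(pH − pKa) = 10^(7.81 − 7.42) = 2.455; fraction as HOCl = 1/(1 + 2.455) = 0.2895.
(a) Free chlorine required for 0.91 ppm HOCl: 0.91 / 0.2895 = 3.144 ppm.
(a) FC to add: 3.144 − 0.3 = 2.844 mg/L as Cl₂.
(a) Cl₂ equivalent: 2.844 mg/L × 431,000 L = 1226 g.
(a) Product at 61.2% available Cl: 1226 / 0.612 = 2003 g.

(b) Volume: 261 m³ = 261,000 L.
(b) Moles of NaHCO₃: 34,500 g ÷ 84 g/mol = 410.7 mol → 410.7 eq of alkalinity.
(b) As CaCO₃: 410.7 eq × 50 g/eq = 20,540 g.
(b) Rise: 20,540 g / 261,000 L × 1000 = 78.68 mg/L.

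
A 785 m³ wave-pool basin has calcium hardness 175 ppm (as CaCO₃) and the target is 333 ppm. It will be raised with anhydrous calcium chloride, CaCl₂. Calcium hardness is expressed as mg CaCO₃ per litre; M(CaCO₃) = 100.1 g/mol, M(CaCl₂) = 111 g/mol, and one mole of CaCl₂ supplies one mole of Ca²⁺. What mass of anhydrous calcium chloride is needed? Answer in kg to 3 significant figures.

138 kg

Volume: 785 m³ = 785,000 L.
Hardness to add: (333 − 175) = 158 mg/L as CaCO₃ × 785,000 L = 124,000 g as CaCO₃.
Moles of Ca²⁺ (1 mol Ca²⁺ ≡ 1 mol CaCO₃): 124,000 / 100.1 g/mol = 1239 mol.
Mass of CaCl₂: 1239 × 111 = 137,500 g.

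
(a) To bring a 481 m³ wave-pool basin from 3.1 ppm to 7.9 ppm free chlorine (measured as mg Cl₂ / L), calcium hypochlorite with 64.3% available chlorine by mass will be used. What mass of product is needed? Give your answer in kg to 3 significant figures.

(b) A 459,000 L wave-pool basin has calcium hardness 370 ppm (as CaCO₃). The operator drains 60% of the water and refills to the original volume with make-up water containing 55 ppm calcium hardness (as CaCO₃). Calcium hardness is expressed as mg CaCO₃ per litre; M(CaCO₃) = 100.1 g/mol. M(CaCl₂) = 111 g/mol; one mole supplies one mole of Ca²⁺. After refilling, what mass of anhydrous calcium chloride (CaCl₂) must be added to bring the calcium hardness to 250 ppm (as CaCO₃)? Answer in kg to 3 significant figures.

(a) Volume: 481 m³ = 481,000 L.
(a) Chlorine deficit: 7.9 − 3.1 = 4.8 ppm = 4.8 mg/L as Cl₂.
(a) Cl₂ equivalent needed: 4.8 mg/L × 481,000 L = 2,309,000 mg = 2309 g.
(a) Product at 64.3% available chlorine: 2309 / 0.643 = 3591 g.

(b) After draining 60% and refilling: 370 × 0.40 + 55 × 0.60 = 181 ppm.
(b) Deficit to target: 250 − 181 = 69 mg/L.
(b) As CaCO₃: 69 mg/L × 459,000 L = 31,670 g; ÷ 100.1 = 316.4 mol Ca²⁺.
(b) Mass: 316.4 × 111 = 35,120 g.

(a) 3.59 kg; (b) 35.1 kg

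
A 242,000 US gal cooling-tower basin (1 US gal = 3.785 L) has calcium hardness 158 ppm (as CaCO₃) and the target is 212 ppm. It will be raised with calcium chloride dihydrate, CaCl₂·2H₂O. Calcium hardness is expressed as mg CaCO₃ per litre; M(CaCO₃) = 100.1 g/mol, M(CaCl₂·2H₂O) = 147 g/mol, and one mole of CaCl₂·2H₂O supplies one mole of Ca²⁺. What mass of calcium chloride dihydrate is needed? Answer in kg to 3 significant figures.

72.6 kg

Volume: 242,000 US gal × 3.785 L/gal = 915,970 L.
Hardness to add: (212 − 158) = 54 mg/L as CaCO₃ × 915,970 L = 49,460 g as CaCO₃.
Moles of Ca²⁺ (1 mol Ca²⁺ ≡ 1 mol CaCO₃): 49,460 / 100.1 g/mol = 494.1 mol.
Mass of CaCl₂·2H₂O: 494.1 × 147 = 72,640 g.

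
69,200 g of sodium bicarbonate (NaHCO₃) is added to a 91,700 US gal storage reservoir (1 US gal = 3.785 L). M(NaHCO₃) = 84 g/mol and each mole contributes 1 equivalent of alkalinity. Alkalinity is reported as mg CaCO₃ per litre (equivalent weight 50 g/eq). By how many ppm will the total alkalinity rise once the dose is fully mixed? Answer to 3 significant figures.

119 ppm

Volume: 91,700 US gal × 3.785 L/gal = 347,084 L.
Moles of NaHCO₃: 69,200 g ÷ 84 g/mol = 823.8 mol → 823.8 eq of alkalinity.
As CaCO₃: 823.8 eq × 50 g/eq = 41,190 g.
Rise: 41,190 g / 347,084 L × 1000 = 118.7 mg/L.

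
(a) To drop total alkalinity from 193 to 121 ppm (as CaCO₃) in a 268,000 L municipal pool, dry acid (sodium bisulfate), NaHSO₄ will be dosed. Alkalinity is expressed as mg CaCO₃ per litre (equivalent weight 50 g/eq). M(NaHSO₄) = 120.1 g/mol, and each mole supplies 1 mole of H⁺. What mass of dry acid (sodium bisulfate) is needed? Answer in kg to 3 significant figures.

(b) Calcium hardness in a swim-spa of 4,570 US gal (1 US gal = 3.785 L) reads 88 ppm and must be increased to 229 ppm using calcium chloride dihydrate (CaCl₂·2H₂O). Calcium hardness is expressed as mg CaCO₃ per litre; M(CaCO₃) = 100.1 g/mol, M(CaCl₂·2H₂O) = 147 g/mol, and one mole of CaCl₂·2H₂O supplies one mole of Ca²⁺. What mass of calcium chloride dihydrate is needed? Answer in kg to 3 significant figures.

(a) Alkalinity to neutralize: (193 − 121) = 72 mg/L as CaCO₃ × 268,000 L = 19,300 g as CaCO₃.
(a) Equivalents of H⁺ required: 19,300 ÷ 50 g/eq = 385.9 eq = 385.9 mol NaHSO₄.
(a) Mass of NaHSO₄: 385.9 × 120.1 = 46,350 g.

(b) Volume: 4,570 US gal × 3.785 L/gal = 17,297 L.
(b) Hardness to add: (229 − 88) = 141 mg/L as CaCO₃ × 17,297 L = 2439 g as CaCO₃.
(b) Moles of Ca²⁺ (1 mol Ca²⁺ ≡ 1 mol CaCO₃): 2439 / 100.1 g/mol = 24.37 mol.
(b) Mass of CaCl₂·2H₂O: 24.37 × 147 = 3582 g.

(a) 46.3 kg; (b) 3.58 kg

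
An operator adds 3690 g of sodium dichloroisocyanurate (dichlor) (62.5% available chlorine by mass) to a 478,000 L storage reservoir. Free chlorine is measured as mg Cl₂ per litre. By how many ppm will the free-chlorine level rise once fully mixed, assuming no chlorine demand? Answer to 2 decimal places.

Available chlorine delivered: 3690 g × 0.625 = 2306 g as Cl₂.
Concentration rise: 2306 g / 478,000 L = 4.825 mg/L = 4.82 ppm.

4.82 ppm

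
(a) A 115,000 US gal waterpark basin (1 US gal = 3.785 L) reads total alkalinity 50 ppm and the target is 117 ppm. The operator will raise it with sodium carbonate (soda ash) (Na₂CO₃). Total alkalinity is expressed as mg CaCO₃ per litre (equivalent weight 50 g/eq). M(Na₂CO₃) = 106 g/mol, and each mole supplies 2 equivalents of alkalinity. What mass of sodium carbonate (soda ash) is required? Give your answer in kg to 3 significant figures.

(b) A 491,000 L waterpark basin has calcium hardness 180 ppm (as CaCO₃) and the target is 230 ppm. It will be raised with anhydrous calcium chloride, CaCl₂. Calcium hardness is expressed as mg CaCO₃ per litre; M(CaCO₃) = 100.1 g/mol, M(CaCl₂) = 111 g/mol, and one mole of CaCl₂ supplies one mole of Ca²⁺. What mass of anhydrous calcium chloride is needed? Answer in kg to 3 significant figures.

(a) 30.9 kg; (b) 27.2 kg

(a) Volume: 115,000 US gal × 3.785 L/gal = 435,275 L.
(a) Alkalinity to add: (117 − 50) = 67 mg/L as CaCO₃ × 435,275 L = 29,160 g as CaCO₃.
(a) Equivalents: 29,160 g ÷ 50 g/eq = 583.3 eq.
(a) Each mole of Na₂CO₃ supplies 2 eq, so 583.3 / 2 = 291.6 mol.
(a) Mass: 291.6 mol × 106 g/mol = 30,910 g.

(b) Hardness to add: (230 − 180) = 50 mg/L as CaCO₃ × 491,000 L = 24,550 g as CaCO₃.
(b) Moles of Ca²⁺ (1 mol Ca²⁺ ≡ 1 mol CaCO₃): 24,550 / 100.1 g/mol = 245.3 mol.
(b) Mass of CaCl₂: 245.3 × 111 = 27,220 g.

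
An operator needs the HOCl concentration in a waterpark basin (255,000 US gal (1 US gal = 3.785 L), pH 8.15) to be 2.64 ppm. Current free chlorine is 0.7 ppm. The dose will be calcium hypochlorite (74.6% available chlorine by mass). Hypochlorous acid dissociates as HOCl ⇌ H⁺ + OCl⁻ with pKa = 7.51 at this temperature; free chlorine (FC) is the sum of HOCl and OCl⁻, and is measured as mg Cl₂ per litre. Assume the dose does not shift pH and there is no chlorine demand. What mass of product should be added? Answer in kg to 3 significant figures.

17.4 kg

Volume: 255,000 US gal × 3.785 L/gal = 965,175 L.
[OCl⁻]/[HOCl] = 10^(pH − pKa) = 10^(8.15 − 7.51) = 4.365; fraction as HOCl = 1/(1 + 4.365) = 0.1864.
Free chlorine required for 2.64 ppm HOCl: 2.64 / 0.1864 = 14.16 ppm.
FC to add: 14.16 − 0.7 = 13.46 mg/L as Cl₂.
Cl₂ equivalent: 13.46 mg/L × 965,175 L = 13,000 g.
Product at 74.6% available Cl: 13,000 / 0.746 = 17,420 g.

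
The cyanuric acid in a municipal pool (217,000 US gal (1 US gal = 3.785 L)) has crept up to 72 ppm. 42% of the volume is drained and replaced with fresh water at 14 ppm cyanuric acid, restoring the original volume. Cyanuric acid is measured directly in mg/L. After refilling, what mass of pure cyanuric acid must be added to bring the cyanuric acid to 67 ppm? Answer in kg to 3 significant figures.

Volume: 217,000 US gal × 3.785 L/gal = 821,345 L.
After draining 42% and refilling: 72 × 0.58 + 14 × 0.42 = 47.64 ppm.
Deficit to target: 67 − 47.64 = 19.36 mg/L.
Mass: 19.36 mg/L × 821,345 L = 15,900 g cyanuric acid.

15.9 kg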